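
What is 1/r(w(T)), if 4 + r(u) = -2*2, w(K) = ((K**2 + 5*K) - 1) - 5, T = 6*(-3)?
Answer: -1/8 ≈ -0.12500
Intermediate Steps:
T = -18
w(K) = -6 + K**2 + 5*K (w(K) = (-1 + K**2 + 5*K) - 5 = -6 + K**2 + 5*K)
r(u) = -8 (r(u) = -4 - 2*2 = -4 - 4 = -8)
1/r(w(T)) = 1/(-8) = -1/8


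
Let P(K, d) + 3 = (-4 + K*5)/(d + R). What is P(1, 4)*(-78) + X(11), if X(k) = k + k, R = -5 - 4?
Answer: 1358/5 ≈ 271.60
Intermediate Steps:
R = -9
P(K, d) = -3 + (-4 + 5*K)/(-9 + d) (P(K, d) = -3 + (-4 + K*5)/(d - 9) = -3 + (-4 + 5*K)/(-9 + d))
X(k) = 2*k
P(1, 4)*(-78) + X(11) = ((23 - 3*4 + 5*1)/(-9 + 4))*(-78) + 2*11 = ((23 - 12 + 5)/(-5))*(-78) + 22 = -1/5*16*(-78) + 22 = -16/5*(-78) + 22 = 1248/5 + 22 = 1358/5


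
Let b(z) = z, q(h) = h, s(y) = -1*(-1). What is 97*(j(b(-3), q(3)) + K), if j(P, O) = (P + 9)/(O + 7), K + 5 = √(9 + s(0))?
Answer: -2134/5 + 97*√10 ≈ -120.06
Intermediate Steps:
s(y) = 1
K = -5 + √10 (K = -5 + √(9 + 1) = -5 + √10 ≈ -1.8377)
j(P, O) = (9 + P)/(7 + O)
97*(j(b(-3), q(3)) + K) = 97*((9 - 3)/(7 + 3) + (-5 + √10)) = 97*(6/10 + (-5 + √10)) = 97*((⅒)*6 + (-5 + √10)) = 97*(⅗ + (-5 + √10)) = 97*(-22/5 + √10) = -2134/5 + 97*√10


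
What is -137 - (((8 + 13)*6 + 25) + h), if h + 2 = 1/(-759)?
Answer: -217073/759 ≈ -286.00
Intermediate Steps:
h = -1519/759 (h = -2 + 1/(-759) = -2 - 1/759 = -1519/759 ≈ -2.0013)
-137 - (((8 + 13)*6 + 25) + h) = -137 - (((8 + 13)*6 + 25) - 1519/759) = -137 - ((21*6 + 25) - 1519/759) = -137 - ((126 + 25) - 1519/759) = -137 - (151 - 1519/759) = -137 - 1*113090/759 = -137 - 113090/759 = -217073/759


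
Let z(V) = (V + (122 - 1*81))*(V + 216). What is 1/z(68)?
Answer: 1/30956 ≈ 3.2304e-5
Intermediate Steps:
z(V) = (41 + V)*(216 + V) (z(V) = (V + (122 - 81))*(216 + V) = (V + 41)*(216 + V) = (41 + V)*(216 + V))
1/z(68) = 1/(8856 + 68**2 + 257*68) = 1/(8856 + 4624 + 17476) = 1/30956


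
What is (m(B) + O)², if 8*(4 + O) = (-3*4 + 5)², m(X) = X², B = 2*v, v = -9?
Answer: 6806881/64 ≈ 1.0636e+5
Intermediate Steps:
B = -18 (B = 2*(-9) = -18)
O = 17/8 (O = -4 + (-3*4 + 5)²/8 = -4 + (-12 + 5)²/8 = -4 + (⅛)*(-7)² = -4 + (⅛)*49 = -4 + 49/8 = 17/8 ≈ 2.1250)
(m(B) + O)² = ((-18)² + 17/8)² = (324 + 17/8)² = (2609/8)² = 6806881/64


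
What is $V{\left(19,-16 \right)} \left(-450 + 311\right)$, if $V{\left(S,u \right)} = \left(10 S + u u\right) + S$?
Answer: $-64635$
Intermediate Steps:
$V{\left(S,u \right)} = u^{2} + 11 S$ ($V{\left(S,u \right)} = \left(10 S + u^{2}\right) + S = \left(u^{2} + 10 S\right) + S = u^{2} + 11 S$)
$V{\left(19,-16 \right)} \left(-450 + 311\right) = \left(\left(-16\right)^{2} + 11 \cdot 19\right) \left(-450 + 311\right) = \left(256 + 209\right) \left(-139\right) = 465 \left(-139\right) = -64635$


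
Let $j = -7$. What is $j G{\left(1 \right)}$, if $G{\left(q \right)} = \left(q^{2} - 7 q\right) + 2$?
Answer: $28$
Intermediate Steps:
$G{\left(q \right)} = 2 + q^{2} - 7 q$
$j G{\left(1 \right)} = - 7 \left(2 + 1^{2} - 7\right) = - 7 \left(2 + 1 - 7\right) = \left(-7\right) \left(-4\right) = 28$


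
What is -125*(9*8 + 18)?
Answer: -11250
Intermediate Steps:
-125*(9*8 + 18) = -125*(72 + 18) = -125*90 = -11250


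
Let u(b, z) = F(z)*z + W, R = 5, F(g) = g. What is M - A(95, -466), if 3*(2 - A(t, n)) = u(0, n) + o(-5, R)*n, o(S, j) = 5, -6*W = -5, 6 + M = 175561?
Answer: 4448915/18 ≈ 2.4716e+5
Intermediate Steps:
M = 175555 (M = -6 + 175561 = 175555)
W = 5/6 (W = -1/6*(-5) = 5/6 ≈ 0.83333)
u(b, z) = 5/6 + z**2 (u(b, z) = z*z + 5/6 = z**2 + 5/6 = 5/6 + z**2)
A(t, n) = 31/18 - 5*n/3 - n**2/3 (A(t, n) = 2 - ((5/6 + n**2) + 5*n)/3 = 2 - (5/6 + n**2 + 5*n)/3 = 2 + (-5/18 - 5*n/3 - n**2/3) = 31/18 - 5*n/3 - n**2/3)
M - A(95, -466) = 175555 - (31/18 - 5/3*(-466) - 1/3*(-466)**2) = 175555 - (31/18 + 2330/3 - 1/3*217156) = 175555 - (31/18 + 2330/3 - 217156/3) = 175555 - 1*(-1288925/18) = 175555 + 1288925/18 = 4448915/18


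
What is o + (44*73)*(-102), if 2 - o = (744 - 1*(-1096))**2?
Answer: -3713222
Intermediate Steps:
o = -3385598 (o = 2 - (744 - 1*(-1096))**2 = 2 - (744 + 1096)**2 = 2 - 1*1840**2 = 2 - 1*3385600 = 2 - 3385600 = -3385598)
o + (44*73)*(-102) = -3385598 + (44*73)*(-102) = -3385598 + 3212*(-102) = -3385598 - 327624 = -3713222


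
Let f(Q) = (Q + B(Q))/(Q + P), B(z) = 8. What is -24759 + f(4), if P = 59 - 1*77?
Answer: -173319/7 ≈ -24760.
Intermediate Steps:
P = -18 (P = 59 - 77 = -18)
f(Q) = (8 + Q)/(-18 + Q) (f(Q) = (Q + 8)/(Q - 18) = (8 + Q)/(-18 + Q))
-24759 + f(4) = -24759 + (8 + 4)/(-18 + 4) = -24759 + 12/(-14) = -24759 - 1/14*12 = -24759 - 6/7 = -173319/7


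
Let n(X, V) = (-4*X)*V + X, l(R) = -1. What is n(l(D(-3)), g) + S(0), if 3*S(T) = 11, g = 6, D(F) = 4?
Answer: 80/3 ≈ 26.667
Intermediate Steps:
n(X, V) = X - 4*V*X (n(X, V) = -4*V*X + X = X - 4*V*X)
S(T) = 11/3 (S(T) = (⅓)*11 = 11/3)
n(l(D(-3)), g) + S(0) = -(1 - 4*6) + 11/3 = -(1 - 24) + 11/3 = -1*(-23) + 11/3 = 23 + 11/3 = 80/3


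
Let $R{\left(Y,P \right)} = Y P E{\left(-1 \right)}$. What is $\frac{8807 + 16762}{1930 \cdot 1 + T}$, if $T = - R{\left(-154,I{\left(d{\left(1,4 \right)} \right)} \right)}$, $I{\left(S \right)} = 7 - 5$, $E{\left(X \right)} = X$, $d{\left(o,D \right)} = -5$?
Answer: $\frac{25569}{1622} \approx 15.764$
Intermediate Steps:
$I{\left(S \right)} = 2$ ($I{\left(S \right)} = 7 - 5 = 2$)
$R{\left(Y,P \right)} = - P Y$ ($R{\left(Y,P \right)} = Y P \left(-1\right) = P Y \left(-1\right) = - P Y$)
$T = -308$ ($T = - \left(-1\right) 2 \left(-154\right) = \left(-1\right) 308 = -308$)
$\frac{8807 + 16762}{1930 \cdot 1 + T} = \frac{8807 + 16762}{1930 \cdot 1 - 308} = \frac{25569}{1930 - 308} = \frac{25569}{1622}$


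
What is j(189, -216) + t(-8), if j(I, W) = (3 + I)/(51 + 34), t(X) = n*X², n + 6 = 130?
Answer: 674752/85 ≈ 7938.3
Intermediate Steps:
n = 124 (n = -6 + 130 = 124)
t(X) = 124*X²
j(I, W) = 3/85 + I/85 (j(I, W) = (3 + I)/85 = (3 + I)*(1/85) = 3/85 + I/85)
j(189, -216) + t(-8) = (3/85 + (1/85)*189) + 124*(-8)² = (3/85 + 189/85) + 124*64 = 192/85 + 7936 = 674752/85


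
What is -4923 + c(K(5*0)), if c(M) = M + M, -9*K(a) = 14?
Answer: -44335/9 ≈ -4926.1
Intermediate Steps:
K(a) = -14/9 (K(a) = -⅑*14 = -14/9)
c(M) = 2*M
-4923 + c(K(5*0)) = -4923 + 2*(-14/9) = -4923 - 28/9 = -44335/9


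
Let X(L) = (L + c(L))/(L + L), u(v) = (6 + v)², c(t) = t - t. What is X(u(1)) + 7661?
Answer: 15323/2 ≈ 7661.5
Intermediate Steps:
c(t) = 0
X(L) = ½ (X(L) = (L + 0)/(L + L) = L/((2*L)) = L*(1/(2*L)) = ½)
X(u(1)) + 7661 = ½ + 7661 = 15323/2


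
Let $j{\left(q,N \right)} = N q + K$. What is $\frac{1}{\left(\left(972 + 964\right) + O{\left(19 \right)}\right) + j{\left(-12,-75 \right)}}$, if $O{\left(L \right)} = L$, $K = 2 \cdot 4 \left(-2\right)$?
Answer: $\frac{1}{2839} \approx 0.00035224$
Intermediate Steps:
$K = -16$ ($K = 8 \left(-2\right) = -16$)
$j{\left(q,N \right)} = -16 + N q$ ($j{\left(q,N \right)} = N q - 16 = -16 + N q$)
$\frac{1}{\left(\left(972 + 964\right) + O{\left(19 \right)}\right) + j{\left(-12,-75 \right)}} = \frac{1}{\left(\left(972 + 964\right) + 19\right) - -884} = \frac{1}{\left(1936 + 19\right) + \left(-16 + 900\right)} = \frac{1}{1955 + 884} = \frac{1}{2839}$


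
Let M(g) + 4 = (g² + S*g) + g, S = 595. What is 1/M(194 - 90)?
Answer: 1/72796 ≈ 1.3737e-5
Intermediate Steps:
M(g) = -4 + g² + 596*g (M(g) = -4 + ((g² + 595*g) + g) = -4 + (g² + 596*g) = -4 + g² + 596*g)
1/M(194 - 90) = 1/(-4 + (194 - 90)² + 596*(194 - 90)) = 1/(-4 + 104² + 596*104) = 1/(-4 + 10816 + 61984) = 1/72796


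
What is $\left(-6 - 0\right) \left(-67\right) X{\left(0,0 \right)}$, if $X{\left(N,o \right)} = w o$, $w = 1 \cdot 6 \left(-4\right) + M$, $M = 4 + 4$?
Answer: $0$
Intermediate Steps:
$M = 8$
$w = -16$ ($w = 1 \cdot 6 \left(-4\right) + 8 = 6 \left(-4\right) + 8 = -24 + 8 = -16$)
$X{\left(N,o \right)} = - 16 o$
$\left(-6 - 0\right) \left(-67\right) X{\left(0,0 \right)} = \left(-6 - 0\right) \left(-67\right) \left(\left(-16\right) 0\right) = \left(-6 + 0\right) \left(-67\right) 0 = \left(-6\right) \left(-67\right) 0 = 402 \cdot 0 = 0$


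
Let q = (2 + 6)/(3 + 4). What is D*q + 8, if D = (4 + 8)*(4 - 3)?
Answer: 152/7 ≈ 21.714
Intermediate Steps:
D = 12 (D = 12*1 = 12)
q = 8/7 ≈ 1.1429
D*q + 8 = 12*(8/7) + 8 = 96/7 + 8 = 152/7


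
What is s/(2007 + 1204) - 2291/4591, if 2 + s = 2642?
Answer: 4763839/14741701 ≈ 0.32315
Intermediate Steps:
s = 2640 (s = -2 + 2642 = 2640)
s/(2007 + 1204) - 2291/4591 = 2640/(2007 + 1204) - 2291/4591 = 2640/3211 - 2291*1/4591 = 2640*(1/3211) - 2291/4591 = 2640/3211 - 2291/4591 = 4763839/14741701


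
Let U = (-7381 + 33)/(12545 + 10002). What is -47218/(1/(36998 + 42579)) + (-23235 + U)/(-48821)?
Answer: -4136095768000585489/1100767087 ≈ -3.7575e+9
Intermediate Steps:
U = -7348/22547 ≈ -0.32590
-47218/(1/(36998 + 42579)) + (-23235 + U)/(-48821) = -47218/(1/(36998 + 42579)) + (-23235 - 7348/22547)/(-48821) = -47218/(1/79577) - 523886893/22547*(-1/48821) = -47218/1/79577 + 523886893/1100767087 = -47218*79577 + 523886893/1100767087 = -3757466786 + 523886893/1100767087 = -4136095768000585489/1100767087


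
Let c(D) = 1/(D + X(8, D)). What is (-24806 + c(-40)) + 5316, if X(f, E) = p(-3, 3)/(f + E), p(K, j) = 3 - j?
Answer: -779601/40 ≈ -19490.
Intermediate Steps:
X(f, E) = 0 (X(f, E) = (3 - 1*3)/(f + E) = (3 - 3)/(E + f) = 0/(E + f) = 0)
c(D) = 1/D (c(D) = 1/(D + 0) = 1/D)
(-24806 + c(-40)) + 5316 = (-24806 + 1/(-40)) + 5316 = (-24806 - 1/40) + 5316 = -992241/40 + 5316 = -779601/40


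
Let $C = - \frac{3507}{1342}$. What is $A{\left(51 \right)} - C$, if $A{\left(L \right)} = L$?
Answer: $\frac{71949}{1342} \approx 53.613$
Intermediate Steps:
$C = - \frac{3507}{1342}$ ($C = \left(-3507\right) \frac{1}{1342} = - \frac{3507}{1342} \approx -2.6133$)
$A{\left(51 \right)} - C = 51 - - \frac{3507}{1342} = 51 + \frac{3507}{1342} = \frac{71949}{1342}$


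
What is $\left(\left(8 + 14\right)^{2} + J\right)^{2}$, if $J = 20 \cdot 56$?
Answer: $2572816$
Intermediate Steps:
$J = 1120$
$\left(\left(8 + 14\right)^{2} + J\right)^{2} = \left(\left(8 + 14\right)^{2} + 1120\right)^{2} = \left(22^{2} + 1120\right)^{2} = \left(484 + 1120\right)^{2} = 1604^{2} = 2572816$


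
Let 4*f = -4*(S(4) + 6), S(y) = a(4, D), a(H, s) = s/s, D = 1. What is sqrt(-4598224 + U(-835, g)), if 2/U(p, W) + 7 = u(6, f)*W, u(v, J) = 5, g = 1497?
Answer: 3*I*sqrt(7142636433485)/3739 ≈ 2144.3*I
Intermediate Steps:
a(H, s) = 1
S(y) = 1
f = -7 (f = (-4*(1 + 6))/4 = (-4*7)/4 = (1/4)*(-28) = -7)
U(p, W) = 2/(-7 + 5*W)
sqrt(-4598224 + U(-835, g)) = sqrt(-4598224 + 2/(-7 + 5*1497)) = sqrt(-4598224 + 2/(-7 + 7485)) = sqrt(-4598224 + 2/7478) = sqrt(-4598224 + 2*(1/7478)) = sqrt(-4598224 + 1/3739) = sqrt(-17192759535/3739) = 3*I*sqrt(7142636433485)/3739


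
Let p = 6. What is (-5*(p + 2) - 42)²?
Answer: 6724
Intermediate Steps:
(-5*(p + 2) - 42)² = (-5*(6 + 2) - 42)² = (-5*8 - 42)² = (-40 - 42)² = (-82)² = 6724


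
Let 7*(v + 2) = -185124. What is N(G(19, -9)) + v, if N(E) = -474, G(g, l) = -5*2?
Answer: -188456/7 ≈ -26922.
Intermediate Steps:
G(g, l) = -10
v = -185138/7 (v = -2 + (⅐)*(-185124) = -2 - 185124/7 = -185138/7 ≈ -26448.)
N(G(19, -9)) + v = -474 - 185138/7 = -188456/7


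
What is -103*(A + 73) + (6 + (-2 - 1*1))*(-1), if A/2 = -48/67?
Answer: -494086/67 ≈ -7374.4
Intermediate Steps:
A = -96/67 (A = 2*(-48/67) = -96/67 ≈ -1.4328)
-103*(A + 73) + (6 + (-2 - 1*1))*(-1) = -103*(-96/67 + 73) + (6 + (-2 - 1*1))*(-1) = -103*4795/67 + (6 + (-2 - 1))*(-1) = -493885/67 + (6 - 3)*(-1) = -493885/67 + 3*(-1) = -493885/67 - 3 = -494086/67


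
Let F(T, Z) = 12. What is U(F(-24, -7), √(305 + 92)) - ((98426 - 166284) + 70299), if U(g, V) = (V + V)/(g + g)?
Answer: -2441 + √397/12 ≈ -2439.3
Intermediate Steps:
U(g, V) = V/g (U(g, V) = (2*V)/((2*g)) = (2*V)*(1/(2*g)) = V/g)
U(F(-24, -7), √(305 + 92)) - ((98426 - 166284) + 70299) = √(305 + 92)/12 - ((98426 - 166284) + 70299) = √397*(1/12) - (-67858 + 70299) = √397/12 - 1*2441 = √397/12 - 2441 = -2441 + √397/12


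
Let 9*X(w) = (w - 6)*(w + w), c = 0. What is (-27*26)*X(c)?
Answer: 0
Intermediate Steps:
X(w) = 2*w*(-6 + w)/9 (X(w) = ((w - 6)*(w + w))/9 = ((-6 + w)*(2*w))/9 = (2*w*(-6 + w))/9 = 2*w*(-6 + w)/9)
(-27*26)*X(c) = (-27*26)*((2/9)*0*(-6 + 0)) = -156*0*(-6) = -702*0 = 0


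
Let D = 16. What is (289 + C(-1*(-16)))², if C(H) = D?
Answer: 93025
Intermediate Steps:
C(H) = 16
(289 + C(-1*(-16)))² = (289 + 16)² = 305² = 93025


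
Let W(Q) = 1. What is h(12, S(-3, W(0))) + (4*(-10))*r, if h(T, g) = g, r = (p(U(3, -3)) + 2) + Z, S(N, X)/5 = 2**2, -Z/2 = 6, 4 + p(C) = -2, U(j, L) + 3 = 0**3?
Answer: 660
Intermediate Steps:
U(j, L) = -3 (U(j, L) = -3 + 0**3 = -3 + 0 = -3)
p(C) = -6 (p(C) = -4 - 2 = -6)
Z = -12 (Z = -2*6 = -12)
S(N, X) = 20 (S(N, X) = 5*2**2 = 5*4 = 20)
r = -16 (r = (-6 + 2) - 12 = -4 - 12 = -16)
h(12, S(-3, W(0))) + (4*(-10))*r = 20 + (4*(-10))*(-16) = 20 - 40*(-16) = 20 + 640 = 660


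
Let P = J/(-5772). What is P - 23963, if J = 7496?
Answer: -34580483/1443 ≈ -23964.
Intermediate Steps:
P = -1874/1443 (P = 7496/(-5772) = 7496*(-1/5772) = -1874/1443 ≈ -1.2987)
P - 23963 = -1874/1443 - 23963 = -34580483/1443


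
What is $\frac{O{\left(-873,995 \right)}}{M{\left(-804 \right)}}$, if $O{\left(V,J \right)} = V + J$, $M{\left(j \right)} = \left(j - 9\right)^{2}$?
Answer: $\frac{122}{660969} \approx 0.00018458$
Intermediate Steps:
$M{\left(j \right)} = \left(-9 + j\right)^{2}$
$O{\left(V,J \right)} = J + V$
$\frac{O{\left(-873,995 \right)}}{M{\left(-804 \right)}} = \frac{995 - 873}{\left(-9 - 804\right)^{2}} = \frac{122}{\left(-813\right)^{2}} = \frac{122}{660969}$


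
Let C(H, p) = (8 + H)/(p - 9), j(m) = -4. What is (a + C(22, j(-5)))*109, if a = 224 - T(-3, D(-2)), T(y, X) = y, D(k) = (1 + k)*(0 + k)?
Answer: 318389/13 ≈ 24491.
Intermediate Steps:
D(k) = k*(1 + k) (D(k) = (1 + k)*k = k*(1 + k))
C(H, p) = (8 + H)/(-9 + p)
a = 227 (a = 224 - 1*(-3) = 224 + 3 = 227)
(a + C(22, j(-5)))*109 = (227 + (8 + 22)/(-9 - 4))*109 = (227 + 30/(-13))*109 = (227 - 1/13*30)*109 = (227 - 30/13)*109 = (2921/13)*109 = 318389/13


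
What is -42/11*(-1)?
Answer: 42/11 ≈ 3.8182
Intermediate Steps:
-42/11*(-1) = 42/11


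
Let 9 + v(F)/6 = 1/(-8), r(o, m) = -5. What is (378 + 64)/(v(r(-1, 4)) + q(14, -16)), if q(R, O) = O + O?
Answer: -1768/347 ≈ -5.0951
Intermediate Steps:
q(R, O) = 2*O
v(F) = -219/4 (v(F) = -54 + 6/(-8) = -54 + 6*(-⅛) = -54 - ¾ = -219/4)
(378 + 64)/(v(r(-1, 4)) + q(14, -16)) = (378 + 64)/(-219/4 + 2*(-16)) = 442/(-219/4 - 32) = 442/(-347/4) = 442*(-4/347) = -1768/347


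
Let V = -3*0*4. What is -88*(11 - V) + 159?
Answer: -809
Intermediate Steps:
V = 0 (V = 0*4 = 0)
-88*(11 - V) + 159 = -88*(11 - 1*0) + 159 = -88*(11 + 0) + 159 = -88*11 + 159 = -968 + 159 = -809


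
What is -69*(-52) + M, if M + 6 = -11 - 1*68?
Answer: 3503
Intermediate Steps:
M = -85 (M = -6 + (-11 - 1*68) = -6 + (-11 - 68) = -6 - 79 = -85)
-69*(-52) + M = -69*(-52) - 85 = 3588 - 85 = 3503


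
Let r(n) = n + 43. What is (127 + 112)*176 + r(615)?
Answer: 42722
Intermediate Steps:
r(n) = 43 + n
(127 + 112)*176 + r(615) = (127 + 112)*176 + (43 + 615) = 239*176 + 658 = 42064 + 658 = 42722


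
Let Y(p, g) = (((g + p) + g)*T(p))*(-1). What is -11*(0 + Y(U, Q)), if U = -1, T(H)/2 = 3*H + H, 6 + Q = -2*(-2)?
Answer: 440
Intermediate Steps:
Q = -2 (Q = -6 - 2*(-2) = -6 + 4 = -2)
T(H) = 8*H (T(H) = 2*(3*H + H) = 2*(4*H) = 8*H)
Y(p, g) = -8*p*(p + 2*g) (Y(p, g) = (((g + p) + g)*(8*p))*(-1) = ((p + 2*g)*(8*p))*(-1) = (8*p*(p + 2*g))*(-1) = -8*p*(p + 2*g))
-11*(0 + Y(U, Q)) = -11*(0 - 8*(-1)*(-1 + 2*(-2))) = -11*(0 - 8*(-1)*(-1 - 4)) = -11*(0 - 8*(-1)*(-5)) = -11*(0 - 40) = -11*(-40) = 440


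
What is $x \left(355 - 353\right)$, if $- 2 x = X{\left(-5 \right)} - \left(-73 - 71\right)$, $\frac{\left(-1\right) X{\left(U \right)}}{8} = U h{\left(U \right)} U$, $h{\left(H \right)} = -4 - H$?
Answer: $56$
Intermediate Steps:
$X{\left(U \right)} = - 8 U^{2} \left(-4 - U\right)$ ($X{\left(U \right)} = - 8 U \left(-4 - U\right) U = - 8 U U \left(-4 - U\right) = - 8 U^{2} \left(-4 - U\right)$)
$x = 28$ ($x = - \frac{8 \left(-5\right)^{2} \left(4 - 5\right) - \left(-73 - 71\right)}{2} = - \frac{8 \cdot 25 \left(-1\right) - \left(-73 - 71\right)}{2} = - \frac{-200 - -144}{2} = - \frac{-200 + 144}{2} = \left(- \frac{1}{2}\right) \left(-56\right) = 28$)
$x \left(355 - 353\right) = 28 \left(355 - 353\right) = 28 \cdot 2 = 56$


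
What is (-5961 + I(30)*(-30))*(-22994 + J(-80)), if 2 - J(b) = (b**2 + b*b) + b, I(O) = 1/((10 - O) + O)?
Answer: 212986368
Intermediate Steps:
I(O) = 1/10
J(b) = 2 - b - 2*b**2 (J(b) = 2 - ((b**2 + b*b) + b) = 2 - ((b**2 + b**2) + b) = 2 - (2*b**2 + b) = 2 - (b + 2*b**2) = 2 + (-b - 2*b**2) = 2 - b - 2*b**2)
(-5961 + I(30)*(-30))*(-22994 + J(-80)) = (-5961 + (1/10)*(-30))*(-22994 + (2 - 1*(-80) - 2*(-80)**2)) = (-5961 - 3)*(-22994 + (2 + 80 - 2*6400)) = -5964*(-22994 + (2 + 80 - 12800)) = -5964*(-22994 - 12718) = -5964*(-35712) = 212986368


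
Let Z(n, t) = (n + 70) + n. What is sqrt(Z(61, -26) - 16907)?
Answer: I*sqrt(16715) ≈ 129.29*I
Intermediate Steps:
Z(n, t) = 70 + 2*n (Z(n, t) = (70 + n) + n = 70 + 2*n)
sqrt(Z(61, -26) - 16907) = sqrt((70 + 2*61) - 16907) = sqrt((70 + 122) - 16907) = sqrt(192 - 16907) = sqrt(-16715) = I*sqrt(16715)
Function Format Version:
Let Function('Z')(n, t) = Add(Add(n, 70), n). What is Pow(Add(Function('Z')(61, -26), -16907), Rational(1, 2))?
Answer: Mul(I, Pow(16715, Rational(1, 2))) ≈ Mul(129.29, I)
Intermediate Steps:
Function('Z')(n, t) = Add(70, Mul(2, n)) (Function('Z')(n, t) = Add(Add(70, n), n) = Add(70, Mul(2, n)))
Pow(Add(Function('Z')(61, -26), -16907), Rational(1, 2)) = Pow(Add(Add(70, Mul(2, 61)), -16907), Rational(1, 2)) = Pow(Add(Add(70, 122), -16907), Rational(1, 2)) = Pow(Add(192, -16907), Rational(1, 2)) = Pow(-16715, Rational(1, 2)) = Mul(I, Pow(16715, Rational(1, 2)))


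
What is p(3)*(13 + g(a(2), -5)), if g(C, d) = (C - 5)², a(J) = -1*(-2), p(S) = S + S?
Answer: 132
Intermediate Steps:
p(S) = 2*S
a(J) = 2
g(C, d) = (-5 + C)²
p(3)*(13 + g(a(2), -5)) = (2*3)*(13 + (-5 + 2)²) = 6*(13 + (-3)²) = 6*(13 + 9) = 6*22 = 132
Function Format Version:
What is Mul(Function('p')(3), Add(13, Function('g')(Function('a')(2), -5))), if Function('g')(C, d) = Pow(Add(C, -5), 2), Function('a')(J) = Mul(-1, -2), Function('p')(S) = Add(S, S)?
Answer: 132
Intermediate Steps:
Function('p')(S) = Mul(2, S)
Function('a')(J) = 2
Function('g')(C, d) = Pow(Add(-5, C), 2)
Mul(Function('p')(3), Add(13, Function('g')(Function('a')(2), -5))) = Mul(Mul(2, 3), Add(13, Pow(Add(-5, 2), 2))) = Mul(6, Add(13, Pow(-3, 2))) = Mul(6, Add(13, 9)) = Mul(6, 22) = 132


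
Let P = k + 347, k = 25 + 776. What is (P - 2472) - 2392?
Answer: -3716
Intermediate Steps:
k = 801
P = 1148 (P = 801 + 347 = 1148)
(P - 2472) - 2392 = (1148 - 2472) - 2392 = -1324 - 2392 = -3716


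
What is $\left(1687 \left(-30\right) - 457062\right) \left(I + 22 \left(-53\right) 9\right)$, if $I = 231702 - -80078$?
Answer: $-152954466192$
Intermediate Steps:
$I = 311780$ ($I = 231702 + 80078 = 311780$)
$\left(1687 \left(-30\right) - 457062\right) \left(I + 22 \left(-53\right) 9\right) = \left(1687 \left(-30\right) - 457062\right) \left(311780 + 22 \left(-53\right) 9\right) = \left(-50610 - 457062\right) \left(311780 - 10494\right) = - 507672 \left(311780 - 10494\right) = \left(-507672\right) 301286 = -152954466192$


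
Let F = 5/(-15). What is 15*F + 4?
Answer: -1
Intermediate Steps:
F = -⅓ (F = 5*(-1/15) = -⅓ ≈ -0.33333)
15*F + 4 = 15*(-⅓) + 4 = -5 + 4 = -1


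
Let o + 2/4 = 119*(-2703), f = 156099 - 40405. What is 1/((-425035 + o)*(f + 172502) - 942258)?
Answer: -1/215194733988 ≈ -4.6470e-12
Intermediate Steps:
f = 115694
o = -643315/2 (o = -1/2 + 119*(-2703) = -1/2 - 321657 = -643315/2 ≈ -3.2166e+5)
1/((-425035 + o)*(f + 172502) - 942258) = 1/((-425035 - 643315/2)*(115694 + 172502) - 942258) = 1/(-1493385/2*288196 - 942258) = 1/(-215193791730 - 942258) = 1/(-215194733988) = -1/215194733988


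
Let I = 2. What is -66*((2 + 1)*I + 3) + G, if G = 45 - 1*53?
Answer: -602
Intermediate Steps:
G = -8 (G = 45 - 53 = -8)
-66*((2 + 1)*I + 3) + G = -66*((2 + 1)*2 + 3) - 8 = -66*(3*2 + 3) - 8 = -66*(6 + 3) - 8 = -66*9 - 8 = -594 - 8 = -602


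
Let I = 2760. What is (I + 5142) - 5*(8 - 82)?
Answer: 8272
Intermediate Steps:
(I + 5142) - 5*(8 - 82) = (2760 + 5142) - 5*(8 - 82) = 7902 - 5*(-74) = 7902 + 370 = 8272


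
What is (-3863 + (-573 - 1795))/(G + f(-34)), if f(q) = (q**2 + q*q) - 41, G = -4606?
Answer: 6231/2335 ≈ 2.6685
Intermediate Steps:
f(q) = -41 + 2*q**2 (f(q) = (q**2 + q**2) - 41 = 2*q**2 - 41 = -41 + 2*q**2)
(-3863 + (-573 - 1795))/(G + f(-34)) = (-3863 + (-573 - 1795))/(-4606 + (-41 + 2*(-34)**2)) = (-3863 - 2368)/(-4606 + (-41 + 2*1156)) = -6231/(-4606 + (-41 + 2312)) = -6231/(-4606 + 2271) = -6231/(-2335) = -6231*(-1/2335) = 6231/2335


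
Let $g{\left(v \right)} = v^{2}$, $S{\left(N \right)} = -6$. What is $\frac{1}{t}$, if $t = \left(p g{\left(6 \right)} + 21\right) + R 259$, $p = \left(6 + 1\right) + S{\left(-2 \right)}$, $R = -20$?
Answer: $- \frac{1}{5123} \approx -0.0001952$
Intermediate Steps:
$p = 1$ ($p = \left(6 + 1\right) - 6 = 7 - 6 = 1$)
$t = -5123$ ($t = \left(1 \cdot 6^{2} + 21\right) - 5180 = \left(1 \cdot 36 + 21\right) - 5180 = \left(36 + 21\right) - 5180 = 57 - 5180 = -5123$)
$\frac{1}{t} = \frac{1}{-5123} = - \frac{1}{5123}$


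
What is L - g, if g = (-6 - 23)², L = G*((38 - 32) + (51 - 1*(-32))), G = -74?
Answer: -7427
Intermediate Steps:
L = -6586 (L = -74*((38 - 32) + (51 - 1*(-32))) = -74*(6 + (51 + 32)) = -74*(6 + 83) = -74*89 = -6586)
g = 841 (g = (-29)² = 841)
L - g = -6586 - 1*841 = -6586 - 841 = -7427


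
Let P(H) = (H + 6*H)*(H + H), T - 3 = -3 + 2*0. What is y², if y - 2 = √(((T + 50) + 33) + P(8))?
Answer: (2 + √979)² ≈ 1108.2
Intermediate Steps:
T = 0 (T = 3 + (-3 + 2*0) = 3 + (-3 + 0) = 3 - 3 = 0)
P(H) = 14*H² (P(H) = (7*H)*(2*H) = 14*H²)
y = 2 + √979 (y = 2 + √(((0 + 50) + 33) + 14*8²) = 2 + √((50 + 33) + 14*64) = 2 + √(83 + 896) = 2 + √979 ≈ 33.289)
y² = (2 + √979)²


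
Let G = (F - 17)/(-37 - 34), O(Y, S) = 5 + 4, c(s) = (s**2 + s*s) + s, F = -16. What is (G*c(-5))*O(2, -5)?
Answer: 13365/71 ≈ 188.24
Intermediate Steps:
c(s) = s + 2*s**2 (c(s) = (s**2 + s**2) + s = 2*s**2 + s = s + 2*s**2)
O(Y, S) = 9
G = 33/71 (G = (-16 - 17)/(-37 - 34) = -33/(-71) = -33*(-1/71) = 33/71 ≈ 0.46479)
(G*c(-5))*O(2, -5) = (33*(-5*(1 + 2*(-5)))/71)*9 = (33*(-5*(1 - 10))/71)*9 = (33*(-5*(-9))/71)*9 = ((33/71)*45)*9 = (1485/71)*9 = 13365/71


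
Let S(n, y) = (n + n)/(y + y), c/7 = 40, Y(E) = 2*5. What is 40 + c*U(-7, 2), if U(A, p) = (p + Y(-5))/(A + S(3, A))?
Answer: -5360/13 ≈ -412.31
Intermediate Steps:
Y(E) = 10
c = 280 (c = 7*40 = 280)
S(n, y) = n/y (S(n, y) = (2*n)/((2*y)) = (2*n)*(1/(2*y)) = n/y)
U(A, p) = (10 + p)/(A + 3/A) (U(A, p) = (p + 10)/(A + 3/A) = (10 + p)/(A + 3/A))
40 + c*U(-7, 2) = 40 + 280*(-7*(10 + 2)/(3 + (-7)²)) = 40 + 280*(-7*12/(3 + 49)) = 40 + 280*(-7*12/52) = 40 + 280*(-7*1/52*12) = 40 + 280*(-21/13) = 40 - 5880/13 = -5360/13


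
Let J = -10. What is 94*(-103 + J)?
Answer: -10622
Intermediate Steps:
94*(-103 + J) = 94*(-103 - 10) = 94*(-113) = -10622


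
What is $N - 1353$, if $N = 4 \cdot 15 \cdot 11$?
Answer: $-693$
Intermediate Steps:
$N = 660$ ($N = 60 \cdot 11 = 660$)
$N - 1353 = 660 - 1353 = -693$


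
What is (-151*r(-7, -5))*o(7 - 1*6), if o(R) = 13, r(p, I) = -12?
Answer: 23556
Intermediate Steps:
(-151*r(-7, -5))*o(7 - 1*6) = -151*(-12)*13 = 1812*13 = 23556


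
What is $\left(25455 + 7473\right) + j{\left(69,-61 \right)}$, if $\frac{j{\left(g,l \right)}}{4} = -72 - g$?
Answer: $32364$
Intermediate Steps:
$j{\left(g,l \right)} = -288 - 4 g$ ($j{\left(g,l \right)} = 4 \left(-72 - g\right) = -288 - 4 g$)
$\left(25455 + 7473\right) + j{\left(69,-61 \right)} = \left(25455 + 7473\right) - 564 = 32928 - 564 = 32364$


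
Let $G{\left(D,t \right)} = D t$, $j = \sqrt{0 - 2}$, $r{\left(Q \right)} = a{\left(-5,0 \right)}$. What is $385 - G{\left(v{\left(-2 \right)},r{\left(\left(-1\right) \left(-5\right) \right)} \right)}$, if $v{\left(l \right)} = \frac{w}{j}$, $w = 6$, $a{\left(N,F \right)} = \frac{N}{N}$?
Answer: $385 + 3 i \sqrt{2} \approx 385.0 + 4.2426 i$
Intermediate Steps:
$a{\left(N,F \right)} = 1$
$r{\left(Q \right)} = 1$
$j = i \sqrt{2}$ ($j = \sqrt{-2} = i \sqrt{2} \approx 1.4142 i$)
$v{\left(l \right)} = - 3 i \sqrt{2}$ ($v{\left(l \right)} = \frac{6}{i \sqrt{2}} = 6 \left(- \frac{i \sqrt{2}}{2}\right) = - 3 i \sqrt{2}$)
$385 - G{\left(v{\left(-2 \right)},r{\left(\left(-1\right) \left(-5\right) \right)} \right)} = 385 - - 3 i \sqrt{2} \cdot 1 = 385 - - 3 i \sqrt{2} = 385 + 3 i \sqrt{2}$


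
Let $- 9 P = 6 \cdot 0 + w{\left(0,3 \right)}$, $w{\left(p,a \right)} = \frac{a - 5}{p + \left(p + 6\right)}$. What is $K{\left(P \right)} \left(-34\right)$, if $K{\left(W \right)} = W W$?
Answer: $- \frac{34}{729} \approx -0.046639$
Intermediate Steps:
$w{\left(p,a \right)} = \frac{-5 + a}{6 + 2 p}$ ($w{\left(p,a \right)} = \frac{-5 + a}{p + \left(6 + p\right)} = \frac{-5 + a}{6 + 2 p}$)
$P = \frac{1}{27}$ ($P = - \frac{6 \cdot 0 + \frac{-5 + 3}{2 \left(3 + 0\right)}}{9} = - \frac{0 + \frac{1}{2} \cdot \frac{1}{3} \left(-2\right)}{9} = - \frac{0 - \frac{1}{3}}{9} = \left(- \frac{1}{9}\right) \left(- \frac{1}{3}\right) = \frac{1}{27} \approx 0.037037$)
$K{\left(W \right)} = W^{2}$
$K{\left(P \right)} \left(-34\right) = \left(\frac{1}{27}\right)^{2} \left(-34\right) = \frac{1}{729} \left(-34\right) = - \frac{34}{729}$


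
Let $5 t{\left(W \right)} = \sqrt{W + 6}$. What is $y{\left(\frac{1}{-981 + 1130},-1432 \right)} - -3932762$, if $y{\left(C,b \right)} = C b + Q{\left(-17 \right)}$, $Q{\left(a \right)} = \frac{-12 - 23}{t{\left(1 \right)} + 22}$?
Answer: $\frac{7086254553608}{1801857} + \frac{175 \sqrt{7}}{12093} \approx 3.9328 \cdot 10^{6}$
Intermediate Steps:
$t{\left(W \right)} = \frac{\sqrt{6 + W}}{5}$ ($t{\left(W \right)} = \frac{\sqrt{W + 6}}{5} = \frac{\sqrt{6 + W}}{5}$)
$Q{\left(a \right)} = - \frac{35}{22 + \frac{\sqrt{7}}{5}}$ ($Q{\left(a \right)} = \frac{-12 - 23}{\frac{\sqrt{6 + 1}}{5} + 22} = - \frac{35}{\frac{\sqrt{7}}{5} + 22} = - \frac{35}{22 + \frac{\sqrt{7}}{5}}$)
$y{\left(C,b \right)} = - \frac{19250}{12093} + \frac{175 \sqrt{7}}{12093} + C b$ ($y{\left(C,b \right)} = C b - \left(\frac{19250}{12093} - \frac{175 \sqrt{7}}{12093}\right) = - \frac{19250}{12093} + \frac{175 \sqrt{7}}{12093} + C b$)
$y{\left(\frac{1}{-981 + 1130},-1432 \right)} - -3932762 = \left(- \frac{19250}{12093} + \frac{175 \sqrt{7}}{12093} + \frac{1}{-981 + 1130} \left(-1432\right)\right) - -3932762 = \left(- \frac{19250}{12093} + \frac{175 \sqrt{7}}{12093} + \frac{1}{149} \left(-1432\right)\right) + 3932762 = \left(- \frac{19250}{12093} + \frac{175 \sqrt{7}}{12093} - \frac{1432}{149}\right) + 3932762 = \left(- \frac{20185426}{1801857} + \frac{175 \sqrt{7}}{12093}\right) + 3932762 = \frac{7086254553608}{1801857} + \frac{175 \sqrt{7}}{12093}$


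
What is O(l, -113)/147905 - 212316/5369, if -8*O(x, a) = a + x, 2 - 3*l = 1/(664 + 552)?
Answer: -70496247636131/1782697781760 ≈ -39.545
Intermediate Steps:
l = 2431/3648 (l = 2/3 - 1/(3*(664 + 552)) = 2/3 - 1/3/1216 = 2/3 - 1/3*1/1216 = 2/3 - 1/3648 = 2431/3648 ≈ 0.66639)
O(x, a) = -a/8 - x/8 (O(x, a) = -(a + x)/8 = -a/8 - x/8)
O(l, -113)/147905 - 212316/5369 = (-1/8*(-113) - 1/8*2431/3648)/147905 - 212316/5369 = (113/8 - 2431/29184)*(1/147905) - 212316*1/5369 = (409793/29184)*(1/147905) - 16332/413 = 409793/4316459520 - 16332/413 = -70496247636131/1782697781760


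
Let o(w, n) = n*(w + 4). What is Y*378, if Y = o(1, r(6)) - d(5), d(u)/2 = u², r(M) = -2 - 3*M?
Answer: -56700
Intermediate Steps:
o(w, n) = n*(4 + w)
d(u) = 2*u²
Y = -150 (Y = (-2 - 3*6)*(4 + 1) - 2*5² = (-2 - 18)*5 - 2*25 = -20*5 - 1*50 = -100 - 50 = -150)
Y*378 = -150*378 = -56700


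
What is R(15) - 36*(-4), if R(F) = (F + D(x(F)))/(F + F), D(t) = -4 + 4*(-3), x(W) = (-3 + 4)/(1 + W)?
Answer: 4319/30 ≈ 143.97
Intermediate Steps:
x(W) = 1/(1 + W)
D(t) = -16 (D(t) = -4 - 12 = -16)
R(F) = (-16 + F)/(2*F) (R(F) = (F - 16)/(F + F) = (-16 + F)/((2*F)) = (-16 + F)*(1/(2*F)) = (-16 + F)/(2*F))
R(15) - 36*(-4) = (½)*(-16 + 15)/15 - 36*(-4) = (½)*(1/15)*(-1) - 1*(-144) = -1/30 + 144 = 4319/30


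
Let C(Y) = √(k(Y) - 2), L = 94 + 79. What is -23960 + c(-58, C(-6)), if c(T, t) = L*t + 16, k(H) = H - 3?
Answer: -23944 + 173*I*√11 ≈ -23944.0 + 573.78*I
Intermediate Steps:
k(H) = -3 + H
L = 173
C(Y) = √(-5 + Y) (C(Y) = √((-3 + Y) - 2) = √(-5 + Y))
c(T, t) = 16 + 173*t (c(T, t) = 173*t + 16 = 16 + 173*t)
-23960 + c(-58, C(-6)) = -23960 + (16 + 173*√(-5 - 6)) = -23960 + (16 + 173*√(-11)) = -23960 + (16 + 173*(I*√11)) = -23960 + (16 + 173*I*√11) = -23944 + 173*I*√11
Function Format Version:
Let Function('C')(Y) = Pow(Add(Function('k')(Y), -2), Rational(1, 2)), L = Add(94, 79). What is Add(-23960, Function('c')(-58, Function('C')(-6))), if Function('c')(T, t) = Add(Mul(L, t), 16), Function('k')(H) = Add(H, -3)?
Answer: Add(-23944, Mul(173, I, Pow(11, Rational(1, 2)))) ≈ Add(-23944., Mul(573.78, I))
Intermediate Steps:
Function('k')(H) = Add(-3, H)
L = 173
Function('C')(Y) = Pow(Add(-5, Y), Rational(1, 2)) (Function('C')(Y) = Pow(Add(Add(-3, Y), -2), Rational(1, 2)) = Pow(Add(-5, Y), Rational(1, 2)))
Function('c')(T, t) = Add(16, Mul(173, t)) (Function('c')(T, t) = Add(Mul(173, t), 16) = Add(16, Mul(173, t)))
Add(-23960, Function('c')(-58, Function('C')(-6))) = Add(-23960, Add(16, Mul(173, Pow(Add(-5, -6), Rational(1, 2))))) = Add(-23960, Add(16, Mul(173, Pow(-11, Rational(1, 2))))) = Add(-23960, Add(16, Mul(173, Mul(I, Pow(11, Rational(1, 2)))))) = Add(-23960, Add(16, Mul(173, I, Pow(11, Rational(1, 2))))) = Add(-23944, Mul(173, I, Pow(11, Rational(1, 2))))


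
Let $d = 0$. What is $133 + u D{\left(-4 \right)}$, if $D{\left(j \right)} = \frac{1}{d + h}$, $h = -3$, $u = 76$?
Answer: $\frac{323}{3} \approx 107.67$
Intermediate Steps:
$D{\left(j \right)} = - \frac{1}{3}$ ($D{\left(j \right)} = \frac{1}{0 - 3} = \frac{1}{-3} = - \frac{1}{3}$)
$133 + u D{\left(-4 \right)} = 133 + 76 \left(- \frac{1}{3}\right) = 133 - \frac{76}{3} = \frac{323}{3}$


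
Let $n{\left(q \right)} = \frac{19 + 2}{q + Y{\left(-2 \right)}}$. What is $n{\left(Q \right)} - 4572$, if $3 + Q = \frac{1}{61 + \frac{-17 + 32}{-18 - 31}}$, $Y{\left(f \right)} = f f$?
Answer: $- \frac{13758702}{3023} \approx -4551.3$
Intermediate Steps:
$Y{\left(f \right)} = f^{2}$
$Q = - \frac{8873}{2974}$ ($Q = -3 + \frac{1}{61 + \frac{-17 + 32}{-18 - 31}} = -3 + \frac{1}{61 + \frac{15}{-49}} = -3 + \frac{1}{61 + 15 \left(- \frac{1}{49}\right)} = -3 + \frac{1}{61 - \frac{15}{49}} = -3 + \frac{1}{\frac{2974}{49}} = -3 + \frac{49}{2974} = - \frac{8873}{2974} \approx -2.9835$)
$n{\left(q \right)} = \frac{21}{4 + q}$ ($n{\left(q \right)} = \frac{19 + 2}{q + \left(-2\right)^{2}} = \frac{21}{q + 4} = \frac{21}{4 + q}$)
$n{\left(Q \right)} - 4572 = \frac{21}{4 - \frac{8873}{2974}} - 4572 = \frac{21}{\frac{3023}{2974}} - 4572 = 21 \cdot \frac{2974}{3023} - 4572 = \frac{62454}{3023} - 4572 = - \frac{13758702}{3023}$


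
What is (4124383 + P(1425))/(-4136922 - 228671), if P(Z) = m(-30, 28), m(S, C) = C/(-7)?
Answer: -4124379/4365593 ≈ -0.94475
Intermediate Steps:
m(S, C) = -C/7 (m(S, C) = C*(-⅐) = -C/7)
P(Z) = -4 (P(Z) = -⅐*28 = -4)
(4124383 + P(1425))/(-4136922 - 228671) = (4124383 - 4)/(-4136922 - 228671) = 4124379/(-4365593) = 4124379*(-1/4365593) = -4124379/4365593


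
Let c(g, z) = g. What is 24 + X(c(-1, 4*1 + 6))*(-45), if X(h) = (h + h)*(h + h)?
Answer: -156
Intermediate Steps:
X(h) = 4*h² (X(h) = (2*h)*(2*h) = 4*h²)
24 + X(c(-1, 4*1 + 6))*(-45) = 24 + (4*(-1)²)*(-45) = 24 + (4*1)*(-45) = 24 + 4*(-45) = 24 - 180 = -156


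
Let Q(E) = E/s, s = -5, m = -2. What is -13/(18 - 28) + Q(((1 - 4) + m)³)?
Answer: 263/10 ≈ 26.300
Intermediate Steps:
Q(E) = -E/5 (Q(E) = E/(-5) = E*(-⅕) = -E/5)
-13/(18 - 28) + Q(((1 - 4) + m)³) = -13/(18 - 28) - ((1 - 4) - 2)³/5 = -13/(-10) - (-3 - 2)³/5 = -⅒*(-13) - ⅕*(-5)³ = 13/10 - ⅕*(-125) = 13/10 + 25 = 263/10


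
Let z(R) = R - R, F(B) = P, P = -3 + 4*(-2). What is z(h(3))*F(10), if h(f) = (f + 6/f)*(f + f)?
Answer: 0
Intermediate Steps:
P = -11 (P = -3 - 8 = -11)
F(B) = -11
h(f) = 2*f*(f + 6/f) (h(f) = (f + 6/f)*(2*f) = 2*f*(f + 6/f))
z(R) = 0
z(h(3))*F(10) = 0*(-11) = 0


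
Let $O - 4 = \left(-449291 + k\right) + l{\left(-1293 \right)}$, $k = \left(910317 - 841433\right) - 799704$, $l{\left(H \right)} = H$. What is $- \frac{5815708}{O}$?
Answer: $\frac{1453927}{295350} \approx 4.9227$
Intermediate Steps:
$k = -730820$ ($k = 68884 - 799704 = -730820$)
$O = -1181400$ ($O = 4 - 1181404 = -1181400$)
$- \frac{5815708}{O} = - \frac{5815708}{-1181400} = \left(-5815708\right) \left(- \frac{1}{1181400}\right) = \frac{1453927}{295350}$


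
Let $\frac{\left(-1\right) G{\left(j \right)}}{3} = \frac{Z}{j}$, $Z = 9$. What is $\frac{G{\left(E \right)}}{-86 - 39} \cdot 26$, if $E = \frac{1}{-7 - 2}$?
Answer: $- \frac{6318}{125} \approx -50.544$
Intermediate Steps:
$E = - \frac{1}{9}$ ($E = \frac{1}{-9} = - \frac{1}{9} \approx -0.11111$)
$G{\left(j \right)} = - \frac{27}{j}$ ($G{\left(j \right)} = - 3 \frac{9}{j} = - \frac{27}{j}$)
$\frac{G{\left(E \right)}}{-86 - 39} \cdot 26 = \frac{\left(-27\right) \frac{1}{- \frac{1}{9}}}{-86 - 39} \cdot 26 = \frac{\left(-27\right) \left(-9\right)}{-125} \cdot 26 = \left(- \frac{1}{125}\right) 243 \cdot 26 = \left(- \frac{243}{125}\right) 26 = - \frac{6318}{125}$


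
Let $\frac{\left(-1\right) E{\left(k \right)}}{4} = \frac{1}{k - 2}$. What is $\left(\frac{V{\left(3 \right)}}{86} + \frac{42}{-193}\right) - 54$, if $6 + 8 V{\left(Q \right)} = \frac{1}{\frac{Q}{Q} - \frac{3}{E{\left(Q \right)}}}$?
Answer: $- \frac{25200979}{464744} \approx -54.226$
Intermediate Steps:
$E{\left(k \right)} = - \frac{4}{-2 + k}$ ($E{\left(k \right)} = - \frac{4}{k - 2} = - \frac{4}{-2 + k}$)
$V{\left(Q \right)} = - \frac{3}{4} + \frac{1}{8 \left(- \frac{1}{2} + \frac{3 Q}{4}\right)}$ ($V{\left(Q \right)} = - \frac{3}{4} + \frac{1}{8 \left(\frac{Q}{Q} - \frac{3}{\left(-4\right) \frac{1}{-2 + Q}}\right)} = - \frac{3}{4} + \frac{1}{8 \left(1 - 3 \left(\frac{1}{2} - \frac{Q}{4}\right)\right)} = - \frac{3}{4} + \frac{1}{8 \left(1 + \left(- \frac{3}{2} + \frac{3 Q}{4}\right)\right)} = - \frac{3}{4} + \frac{1}{8 \left(- \frac{1}{2} + \frac{3 Q}{4}\right)}$)
$\left(\frac{V{\left(3 \right)}}{86} + \frac{42}{-193}\right) - 54 = \left(\frac{\frac{1}{4} \frac{1}{-2 + 3 \cdot 3} \left(8 - 27\right)}{86} + \frac{42}{-193}\right) - 54 = \left(\frac{8 - 27}{4 \left(-2 + 9\right)} \frac{1}{86} + 42 \left(- \frac{1}{193}\right)\right) - 54 = \left(\frac{1}{4} \cdot \frac{1}{7} \left(-19\right) \frac{1}{86} - \frac{42}{193}\right) - 54 = \left(\left(- \frac{19}{28}\right) \frac{1}{86} - \frac{42}{193}\right) - 54 = \left(- \frac{19}{2408} - \frac{42}{193}\right) - 54 = - \frac{104803}{464744} - 54 = - \frac{25200979}{464744}$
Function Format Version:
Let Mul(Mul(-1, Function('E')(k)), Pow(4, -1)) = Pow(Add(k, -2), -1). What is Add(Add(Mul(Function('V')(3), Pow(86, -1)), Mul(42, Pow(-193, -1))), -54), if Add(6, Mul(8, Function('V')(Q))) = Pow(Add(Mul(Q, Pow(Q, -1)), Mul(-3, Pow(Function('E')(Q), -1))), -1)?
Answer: Rational(-25200979, 464744) ≈ -54.226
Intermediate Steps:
Function('E')(k) = Mul(-4, Pow(Add(-2, k), -1)) (Function('E')(k) = Mul(-4, Pow(Add(k, -2), -1)) = Mul(-4, Pow(Add(-2, k), -1)))
Function('V')(Q) = Add(Rational(-3, 4), Mul(Rational(1, 8), Pow(Add(Rational(-1, 2), Mul(Rational(3, 4), Q)), -1))) (Function('V')(Q) = Add(Rational(-3, 4), Mul(Rational(1, 8), Pow(Add(Mul(Q, Pow(Q, -1)), Mul(-3, Pow(Mul(-4, Pow(Add(-2, Q), -1)), -1))), -1))) = Add(Rational(-3, 4), Mul(Rational(1, 8), Pow(Add(1, Mul(-3, Add(Rational(1, 2), Mul(Rational(-1, 4), Q)))), -1))) = Add(Rational(-3, 4), Mul(Rational(1, 8), Pow(Add(1, Add(Rational(-3, 2), Mul(Rational(3, 4), Q))), -1))) = Add(Rational(-3, 4), Mul(Rational(1, 8), Pow(Add(Rational(-1, 2), Mul(Rational(3, 4), Q)), -1))))
Add(Add(Mul(Function('V')(3), Pow(86, -1)), Mul(42, Pow(-193, -1))), -54) = Add(Add(Mul(Mul(Rational(1, 4), Pow(Add(-2, Mul(3, 3)), -1), Add(8, Mul(-9, 3))), Pow(86, -1)), Mul(42, Pow(-193, -1))), -54) = Add(Add(Mul(Mul(Rational(1, 4), Pow(Add(-2, 9), -1), Add(8, -27)), Rational(1, 86)), Mul(42, Rational(-1, 193))), -54) = Add(Add(Mul(Mul(Rational(1, 4), Pow(7, -1), -19), Rational(1, 86)), Rational(-42, 193)), -54) = Add(Add(Mul(Mul(Rational(1, 4), Rational(1, 7), -19), Rational(1, 86)), Rational(-42, 193)), -54) = Add(Add(Mul(Rational(-19, 28), Rational(1, 86)), Rational(-42, 193)), -54) = Add(Add(Rational(-19, 2408), Rational(-42, 193)), -54) = Add(Rational(-104803, 464744), -54) = Rational(-25200979, 464744)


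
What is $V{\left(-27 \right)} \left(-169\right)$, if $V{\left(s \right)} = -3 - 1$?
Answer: $676$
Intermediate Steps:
$V{\left(s \right)} = -4$
$V{\left(-27 \right)} \left(-169\right) = \left(-4\right) \left(-169\right) = 676$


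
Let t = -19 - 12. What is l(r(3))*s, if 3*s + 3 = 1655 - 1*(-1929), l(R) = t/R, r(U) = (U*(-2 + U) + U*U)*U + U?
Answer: -111011/117 ≈ -948.81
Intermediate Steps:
t = -31
r(U) = U + U*(U² + U*(-2 + U)) (r(U) = (U*(-2 + U) + U²)*U + U = (U² + U*(-2 + U))*U + U = U*(U² + U*(-2 + U)) + U = U + U*(U² + U*(-2 + U)))
l(R) = -31/R
s = 3581/3 (s = -1 + (1655 - 1*(-1929))/3 = -1 + (1655 + 1929)/3 = -1 + (⅓)*3584 = -1 + 3584/3 = 3581/3 ≈ 1193.7)
l(r(3))*s = -31*1/(3*(1 - 2*3 + 2*3²))*(3581/3) = -31*1/(3*(1 - 6 + 2*9))*(3581/3) = -31*1/(3*(1 - 6 + 18))*(3581/3) = -31/(3*13)*(3581/3) = -31/39*(3581/3) = -31*1/39*(3581/3) = -31/39*3581/3 = -111011/117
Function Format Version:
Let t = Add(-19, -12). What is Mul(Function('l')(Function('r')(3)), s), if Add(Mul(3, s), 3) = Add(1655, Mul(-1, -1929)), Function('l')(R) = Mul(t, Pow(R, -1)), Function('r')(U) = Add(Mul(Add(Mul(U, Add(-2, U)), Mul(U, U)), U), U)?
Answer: Rational(-111011, 117) ≈ -948.81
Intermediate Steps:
t = -31
Function('r')(U) = Add(U, Mul(U, Add(Pow(U, 2), Mul(U, Add(-2, U))))) (Function('r')(U) = Add(Mul(Add(Mul(U, Add(-2, U)), Pow(U, 2)), U), U) = Add(Mul(Add(Pow(U, 2), Mul(U, Add(-2, U))), U), U) = Add(Mul(U, Add(Pow(U, 2), Mul(U, Add(-2, U)))), U) = Add(U, Mul(U, Add(Pow(U, 2), Mul(U, Add(-2, U))))))
Function('l')(R) = Mul(-31, Pow(R, -1))
s = Rational(3581, 3) (s = Add(-1, Mul(Rational(1, 3), Add(1655, Mul(-1, -1929)))) = Add(-1, Mul(Rational(1, 3), Add(1655, 1929))) = Add(-1, Mul(Rational(1, 3), 3584)) = Add(-1, Rational(3584, 3)) = Rational(3581, 3) ≈ 1193.7)
Mul(Function('l')(Function('r')(3)), s) = Mul(Mul(-31, Pow(Mul(3, Add(1, Mul(-2, 3), Mul(2, Pow(3, 2)))), -1)), Rational(3581, 3)) = Mul(Mul(-31, Pow(Mul(3, Add(1, -6, Mul(2, 9))), -1)), Rational(3581, 3)) = Mul(Mul(-31, Pow(Mul(3, Add(1, -6, 18)), -1)), Rational(3581, 3)) = Mul(Mul(-31, Pow(Mul(3, 13), -1)), Rational(3581, 3)) = Mul(Mul(-31, Pow(39, -1)), Rational(3581, 3)) = Mul(Mul(-31, Rational(1, 39)), Rational(3581, 3)) = Mul(Rational(-31, 39), Rational(3581, 3)) = Rational(-111011, 117)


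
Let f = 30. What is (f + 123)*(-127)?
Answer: -19431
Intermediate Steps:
(f + 123)*(-127) = (30 + 123)*(-127) = 153*(-127) = -19431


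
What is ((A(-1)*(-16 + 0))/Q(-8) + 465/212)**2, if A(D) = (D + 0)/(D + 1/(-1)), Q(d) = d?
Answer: 458329/44944 ≈ 10.198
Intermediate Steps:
A(D) = D/(-1 + D) (A(D) = D/(D - 1) = D/(-1 + D))
((A(-1)*(-16 + 0))/Q(-8) + 465/212)**2 = (((-1/(-1 - 1))*(-16 + 0))/(-8) + 465/212)**2 = ((-1/(-2)*(-16))*(-1/8) + 465*(1/212))**2 = ((-1*(-1/2)*(-16))*(-1/8) + 465/212)**2 = (((1/2)*(-16))*(-1/8) + 465/212)**2 = (-8*(-1/8) + 465/212)**2 = (1 + 465/212)**2 = (677/212)**2 = 458329/44944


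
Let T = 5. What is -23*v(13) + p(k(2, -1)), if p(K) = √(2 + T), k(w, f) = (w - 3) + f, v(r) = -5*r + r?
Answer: 1196 + √7 ≈ 1198.6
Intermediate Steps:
v(r) = -4*r
k(w, f) = -3 + f + w (k(w, f) = (-3 + w) + f = -3 + f + w)
p(K) = √7 (p(K) = √(2 + 5) = √7)
-23*v(13) + p(k(2, -1)) = -(-92)*13 + √7 = -23*(-52) + √7 = 1196 + √7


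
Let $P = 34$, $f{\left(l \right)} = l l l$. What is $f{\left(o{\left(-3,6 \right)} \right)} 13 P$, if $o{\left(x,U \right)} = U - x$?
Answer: $322218$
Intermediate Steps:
$f{\left(l \right)} = l^{3}$ ($f{\left(l \right)} = l^{2} l = l^{3}$)
$f{\left(o{\left(-3,6 \right)} \right)} 13 P = \left(6 - -3\right)^{3} \cdot 13 \cdot 34 = \left(6 + 3\right)^{3} \cdot 13 \cdot 34 = 9^{3} \cdot 13 \cdot 34 = 729 \cdot 13 \cdot 34 = 9477 \cdot 34 = 322218$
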